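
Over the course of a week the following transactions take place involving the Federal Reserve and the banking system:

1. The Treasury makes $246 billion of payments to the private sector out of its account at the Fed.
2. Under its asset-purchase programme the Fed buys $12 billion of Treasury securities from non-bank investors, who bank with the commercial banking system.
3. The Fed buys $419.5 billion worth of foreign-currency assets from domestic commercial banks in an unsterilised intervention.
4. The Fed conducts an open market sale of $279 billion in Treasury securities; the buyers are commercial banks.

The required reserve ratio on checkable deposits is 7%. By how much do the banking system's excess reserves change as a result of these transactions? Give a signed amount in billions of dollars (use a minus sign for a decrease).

+$380.44 billion

Government spending $246 billion: reserves +$246B, deposits +$246B.
Asset purchase (from non-banks) $12 billion: reserves +$12B, deposits +$12B.
FX purchase $419.5 billion: reserves +$419.5B, deposits 0.
OMO sale (to banks) $279 billion: reserves −$279B, deposits 0.
Totals: Δreserves = +$398.5B, Δdeposits = +$258B.
Δrequired reserves = 7% × +$258B = +$18.06B.
Δexcess reserves = Δreserves − Δrequired = +$398.5B − (+$18.06B) = +$380.44 billion.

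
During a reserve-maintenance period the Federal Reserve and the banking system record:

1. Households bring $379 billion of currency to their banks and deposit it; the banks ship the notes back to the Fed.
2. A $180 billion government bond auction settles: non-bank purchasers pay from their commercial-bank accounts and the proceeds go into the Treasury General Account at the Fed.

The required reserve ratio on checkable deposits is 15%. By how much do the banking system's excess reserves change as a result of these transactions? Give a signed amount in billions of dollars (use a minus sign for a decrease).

+$169.15 billion

Currency deposit $379 billion: reserves +$379B, deposits +$379B.
Government account inflow $180 billion: reserves −$180B, deposits −$180B.
Totals: Δreserves = +$199B, Δdeposits = +$199B.
Δrequired reserves = 15% × +$199B = +$29.85B.
Δexcess reserves = Δreserves − Δrequired = +$199B − (+$29.85B) = +$169.15 billion.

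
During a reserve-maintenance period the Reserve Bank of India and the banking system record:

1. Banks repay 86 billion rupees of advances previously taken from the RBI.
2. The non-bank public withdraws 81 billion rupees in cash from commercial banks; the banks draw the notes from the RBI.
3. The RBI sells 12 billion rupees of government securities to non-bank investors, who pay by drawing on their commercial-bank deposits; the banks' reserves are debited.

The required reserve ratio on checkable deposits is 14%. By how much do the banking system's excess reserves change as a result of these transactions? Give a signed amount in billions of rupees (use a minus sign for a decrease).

Discount-window repayment 86 billion rupees: reserves −86B, deposits 0.
Currency withdrawal 81 billion rupees: reserves −81B, deposits −81B.
Asset sale (to non-banks) 12 billion rupees: reserves −12B, deposits −12B.
Totals: Δreserves = −179B, Δdeposits = −93B.
Δrequired reserves = 14% × −93B = −13.02B.
Δexcess reserves = Δreserves − Δrequired = −179B − (−13.02B) = -165.98 billion.

-165.98 billion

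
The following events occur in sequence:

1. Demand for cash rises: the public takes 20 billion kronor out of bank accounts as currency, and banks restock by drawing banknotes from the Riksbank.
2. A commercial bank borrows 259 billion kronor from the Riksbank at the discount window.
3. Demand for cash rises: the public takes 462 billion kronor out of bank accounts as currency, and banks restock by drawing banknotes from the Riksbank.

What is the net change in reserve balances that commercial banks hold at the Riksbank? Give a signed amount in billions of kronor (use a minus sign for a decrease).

-223 billion

Currency withdrawal 20 billion kronor: banks swap reserves for currency → −20B.
Discount-window loan 259 billion kronor: the loan is credited to the bank's reserve account → +259B.
Currency withdrawal 462 billion kronor: banks swap reserves for currency → −462B.
Net: −20 + 259 − 462 = -223 billion.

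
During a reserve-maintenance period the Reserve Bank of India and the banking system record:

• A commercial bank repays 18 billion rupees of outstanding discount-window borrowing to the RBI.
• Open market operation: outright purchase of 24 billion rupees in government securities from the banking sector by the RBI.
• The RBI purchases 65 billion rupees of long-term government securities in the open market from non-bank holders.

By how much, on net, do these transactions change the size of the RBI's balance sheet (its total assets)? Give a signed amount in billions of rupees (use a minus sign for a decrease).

Discount-window repayment 18 billion rupees: an RBI asset is shed → −18B.
OMO purchase (from banks) 24 billion rupees: an RBI asset is acquired → +24B.
Asset purchase (from non-banks) 65 billion rupees: an RBI asset is acquired → +65B.
Net: −18 + 24 + 65 = +71 billion.

+71 billion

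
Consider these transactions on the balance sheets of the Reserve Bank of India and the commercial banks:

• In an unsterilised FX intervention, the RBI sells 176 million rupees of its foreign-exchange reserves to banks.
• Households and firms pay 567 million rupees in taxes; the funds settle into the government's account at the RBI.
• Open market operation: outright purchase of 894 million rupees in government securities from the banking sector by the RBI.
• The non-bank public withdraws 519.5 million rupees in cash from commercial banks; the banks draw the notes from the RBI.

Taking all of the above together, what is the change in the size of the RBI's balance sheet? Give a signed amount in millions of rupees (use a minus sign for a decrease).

FX sale 176 million rupees: an RBI asset is shed → −176M.
Government account inflow 567 million rupees: only the composition of liabilities changes → 0.
OMO purchase (from banks) 894 million rupees: an RBI asset is acquired → +894M.
Currency withdrawal 519.5 million rupees: only the composition of liabilities changes → 0.
Net: −176 + 0 + 894 + 0 = +718 million.

+718 million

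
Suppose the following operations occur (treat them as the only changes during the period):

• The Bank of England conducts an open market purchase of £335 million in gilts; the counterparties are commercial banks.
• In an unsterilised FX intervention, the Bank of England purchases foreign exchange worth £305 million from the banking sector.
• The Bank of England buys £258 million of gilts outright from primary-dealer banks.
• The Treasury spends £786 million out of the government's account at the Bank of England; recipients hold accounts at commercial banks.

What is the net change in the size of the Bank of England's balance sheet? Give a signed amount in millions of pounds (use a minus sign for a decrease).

+£898 million

OMO purchase (from banks) £335 million: a Bank of England asset is acquired → +£335M.
FX purchase £305 million: a Bank of England asset is acquired → +£305M.
OMO purchase (from banks) £258 million: a Bank of England asset is acquired → +£258M.
Government spending £786 million: only the composition of liabilities changes → 0.
Net: 335 + 305 + 258 + 0 = +£898 million.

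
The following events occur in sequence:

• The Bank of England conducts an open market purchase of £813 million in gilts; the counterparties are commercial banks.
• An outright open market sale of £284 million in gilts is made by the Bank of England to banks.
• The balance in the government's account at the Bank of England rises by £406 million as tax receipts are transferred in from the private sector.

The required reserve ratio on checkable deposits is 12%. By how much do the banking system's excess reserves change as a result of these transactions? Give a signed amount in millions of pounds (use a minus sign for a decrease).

+£171.72 million

OMO purchase (from banks) £813 million: reserves +£813M, deposits 0.
OMO sale (to banks) £284 million: reserves −£284M, deposits 0.
Government account inflow £406 million: reserves −£406M, deposits −£406M.
Totals: Δreserves = +£123M, Δdeposits = −£406M.
Δrequired reserves = 12% × −£406M = −£48.72M.
Δexcess reserves = Δreserves − Δrequired = +£123M − (−£48.72M) = +£171.72 million.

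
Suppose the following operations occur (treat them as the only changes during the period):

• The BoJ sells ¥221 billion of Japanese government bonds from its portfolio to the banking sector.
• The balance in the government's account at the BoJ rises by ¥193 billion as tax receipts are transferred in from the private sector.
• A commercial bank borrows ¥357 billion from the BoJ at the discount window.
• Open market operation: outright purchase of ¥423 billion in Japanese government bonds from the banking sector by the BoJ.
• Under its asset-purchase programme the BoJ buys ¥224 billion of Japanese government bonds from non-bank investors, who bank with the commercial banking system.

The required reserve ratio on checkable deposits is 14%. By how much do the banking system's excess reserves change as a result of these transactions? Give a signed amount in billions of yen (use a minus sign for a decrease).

+¥585.66 billion

OMO sale (to banks) ¥221 billion: reserves −¥221B, deposits 0.
Government account inflow ¥193 billion: reserves −¥193B, deposits −¥193B.
Discount-window loan ¥357 billion: reserves +¥357B, deposits 0.
OMO purchase (from banks) ¥423 billion: reserves +¥423B, deposits 0.
Asset purchase (from non-banks) ¥224 billion: reserves +¥224B, deposits +¥224B.
Totals: Δreserves = +¥590B, Δdeposits = +¥31B.
Δrequired reserves = 14% × +¥31B = +¥4.34B.
Δexcess reserves = Δreserves − Δrequired = +¥590B − (+¥4.34B) = +¥585.66 billion.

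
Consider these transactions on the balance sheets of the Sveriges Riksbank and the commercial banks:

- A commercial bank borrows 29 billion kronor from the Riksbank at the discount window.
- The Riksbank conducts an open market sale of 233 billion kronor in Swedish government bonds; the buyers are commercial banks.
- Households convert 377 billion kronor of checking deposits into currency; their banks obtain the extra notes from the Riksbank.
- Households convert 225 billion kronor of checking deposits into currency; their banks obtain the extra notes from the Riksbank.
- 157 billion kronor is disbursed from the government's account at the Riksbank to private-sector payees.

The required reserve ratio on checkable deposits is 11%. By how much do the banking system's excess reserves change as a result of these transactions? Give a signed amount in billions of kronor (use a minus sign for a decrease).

-600.05 billion

Discount-window loan 29 billion kronor: reserves +29B, deposits 0.
OMO sale (to banks) 233 billion kronor: reserves −233B, deposits 0.
Currency withdrawal 377 billion kronor: reserves −377B, deposits −377B.
Currency withdrawal 225 billion kronor: reserves −225B, deposits −225B.
Government spending 157 billion kronor: reserves +157B, deposits +157B.
Totals: Δreserves = −649B, Δdeposits = −445B.
Δrequired reserves = 11% × −445B = −48.95B.
Δexcess reserves = Δreserves − Δrequired = −649B − (−48.95B) = -600.05 billion.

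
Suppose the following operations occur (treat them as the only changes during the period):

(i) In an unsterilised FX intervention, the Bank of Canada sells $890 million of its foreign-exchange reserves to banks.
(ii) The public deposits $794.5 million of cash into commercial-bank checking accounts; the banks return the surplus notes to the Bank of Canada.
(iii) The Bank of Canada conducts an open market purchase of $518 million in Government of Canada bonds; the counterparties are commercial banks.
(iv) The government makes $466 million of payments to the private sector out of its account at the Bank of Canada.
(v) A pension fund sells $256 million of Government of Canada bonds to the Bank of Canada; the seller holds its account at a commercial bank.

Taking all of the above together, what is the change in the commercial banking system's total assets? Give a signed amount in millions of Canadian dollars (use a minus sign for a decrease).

+$1516.5 million

Bank of Canada balance sheet:
  Assets:      Securities +$774M, Foreign assets −$890M
  Liabilities: Bank reserves +$1144.5M, Currency in circulation −$794.5M, Government deposits −$466M
Commercial banking system:
  Assets:      Reserves at CB +$1144.5M, Securities −$518M, Foreign assets +$890M
  Liabilities: Checkable deposits +$1516.5M
Change in total bank assets = +$1516.5 million.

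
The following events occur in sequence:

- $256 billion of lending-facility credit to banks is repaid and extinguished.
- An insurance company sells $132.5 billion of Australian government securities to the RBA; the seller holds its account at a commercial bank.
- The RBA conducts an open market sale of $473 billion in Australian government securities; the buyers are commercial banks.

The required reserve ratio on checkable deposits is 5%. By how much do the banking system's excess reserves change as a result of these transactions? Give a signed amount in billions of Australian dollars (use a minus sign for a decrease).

-$603.125 billion

Discount-window repayment $256 billion: reserves −$256B, deposits 0.
Asset purchase (from non-banks) $132.5 billion: reserves +$132.5B, deposits +$132.5B.
OMO sale (to banks) $473 billion: reserves −$473B, deposits 0.
Totals: Δreserves = −$596.5B, Δdeposits = +$132.5B.
Δrequired reserves = 5% × +$132.5B = +$6.625B.
Δexcess reserves = Δreserves − Δrequired = −$596.5B − (+$6.625B) = -$603.125 billion.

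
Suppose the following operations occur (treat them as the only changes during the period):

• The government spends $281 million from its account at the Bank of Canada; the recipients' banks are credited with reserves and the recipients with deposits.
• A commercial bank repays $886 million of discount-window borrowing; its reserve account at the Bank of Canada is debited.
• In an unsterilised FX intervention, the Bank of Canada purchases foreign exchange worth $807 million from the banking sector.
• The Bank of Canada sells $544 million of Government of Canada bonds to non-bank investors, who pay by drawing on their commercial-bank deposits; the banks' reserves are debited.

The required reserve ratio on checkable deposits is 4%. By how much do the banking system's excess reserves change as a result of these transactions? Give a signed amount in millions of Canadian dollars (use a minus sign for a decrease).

-$331.48 million

Government spending $281 million: reserves +$281M, deposits +$281M.
Discount-window repayment $886 million: reserves −$886M, deposits 0.
FX purchase $807 million: reserves +$807M, deposits 0.
Asset sale (to non-banks) $544 million: reserves −$544M, deposits −$544M.
Totals: Δreserves = −$342M, Δdeposits = −$263M.
Δrequired reserves = 4% × −$263M = −$10.52M.
Δexcess reserves = Δreserves − Δrequired = −$342M − (−$10.52M) = -$331.48 million.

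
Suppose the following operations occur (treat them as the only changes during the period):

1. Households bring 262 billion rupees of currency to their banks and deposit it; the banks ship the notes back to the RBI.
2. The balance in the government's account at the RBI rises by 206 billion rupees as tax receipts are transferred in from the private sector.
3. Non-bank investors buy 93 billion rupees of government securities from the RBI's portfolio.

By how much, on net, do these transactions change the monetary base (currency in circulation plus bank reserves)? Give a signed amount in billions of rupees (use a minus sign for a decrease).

Currency deposit 262 billion rupees: just a shift between currency and reserves — both are base money → 0.
Government account inflow 206 billion rupees: reserves shift to a non-base liability → −206B.
Asset sale (to non-banks) 93 billion rupees: RBI balance sheet contracts → −93B.
Net: 0 − 206 − 93 = -299 billion.

-299 billion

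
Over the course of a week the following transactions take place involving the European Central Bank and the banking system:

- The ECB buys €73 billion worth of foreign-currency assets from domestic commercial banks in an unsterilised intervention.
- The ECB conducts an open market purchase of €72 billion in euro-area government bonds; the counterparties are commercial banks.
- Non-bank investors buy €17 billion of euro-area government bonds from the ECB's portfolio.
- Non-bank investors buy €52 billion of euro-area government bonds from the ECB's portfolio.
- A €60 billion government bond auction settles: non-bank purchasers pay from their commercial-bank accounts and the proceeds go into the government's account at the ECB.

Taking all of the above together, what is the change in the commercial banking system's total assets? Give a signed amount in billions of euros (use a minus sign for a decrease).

FX purchase €73 billion: just an asset swap on bank balance sheets → 0.
OMO purchase (from banks) €72 billion: just an asset swap on bank balance sheets → 0.
Asset sale (to non-banks) €17 billion: bank balance sheets shrink → −€17B.
Asset sale (to non-banks) €52 billion: bank balance sheets shrink → −€52B.
Government account inflow €60 billion: bank balance sheets shrink → −€60B.
Net: 0 + 0 − 17 − 52 − 60 = -€129 billion.

-€129 billion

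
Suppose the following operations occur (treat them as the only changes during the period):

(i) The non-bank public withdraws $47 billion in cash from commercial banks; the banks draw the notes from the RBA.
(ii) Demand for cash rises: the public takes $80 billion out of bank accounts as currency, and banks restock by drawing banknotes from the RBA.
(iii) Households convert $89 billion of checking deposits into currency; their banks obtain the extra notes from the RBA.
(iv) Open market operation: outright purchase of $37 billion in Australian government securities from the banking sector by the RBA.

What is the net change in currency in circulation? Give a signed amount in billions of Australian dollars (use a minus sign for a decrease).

+$216 billion

Currency withdrawal $47 billion: notes leave the central bank → +$47B.
Currency withdrawal $80 billion: notes leave the central bank → +$80B.
Currency withdrawal $89 billion: notes leave the central bank → +$89B.
OMO purchase (from banks) $37 billion: no currency enters or leaves circulation → 0.
Net: 47 + 80 + 89 + 0 = +$216 billion.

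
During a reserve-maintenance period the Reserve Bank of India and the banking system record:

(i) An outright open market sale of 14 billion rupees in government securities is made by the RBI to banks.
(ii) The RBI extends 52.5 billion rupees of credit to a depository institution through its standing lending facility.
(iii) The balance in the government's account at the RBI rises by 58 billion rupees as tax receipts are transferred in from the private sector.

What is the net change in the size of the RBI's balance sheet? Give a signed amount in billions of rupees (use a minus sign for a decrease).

+38.5 billion

RBI balance sheet:
  Assets:      Securities −14B, Loans to banks +52.5B
  Liabilities: Bank reserves −19.5B, Government deposits +58B
Commercial banking system:
  Assets:      Reserves at CB −19.5B, Securities +14B
  Liabilities: Checkable deposits −58B, Borrowings from CB +52.5B
Change in total RBI assets = +38.5 billion.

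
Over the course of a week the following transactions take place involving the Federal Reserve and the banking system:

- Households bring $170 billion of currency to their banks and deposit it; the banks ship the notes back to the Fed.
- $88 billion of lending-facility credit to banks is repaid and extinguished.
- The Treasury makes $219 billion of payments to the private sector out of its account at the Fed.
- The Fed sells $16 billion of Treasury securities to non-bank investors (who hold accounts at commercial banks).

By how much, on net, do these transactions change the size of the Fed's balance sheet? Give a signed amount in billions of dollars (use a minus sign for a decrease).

-$104 billion

Currency deposit $170 billion: only the composition of liabilities changes → 0.
Discount-window repayment $88 billion: a Fed asset is shed → −$88B.
Government spending $219 billion: only the composition of liabilities changes → 0.
Asset sale (to non-banks) $16 billion: a Fed asset is shed → −$16B.
Net: 0 − 88 + 0 − 16 = -$104 billion.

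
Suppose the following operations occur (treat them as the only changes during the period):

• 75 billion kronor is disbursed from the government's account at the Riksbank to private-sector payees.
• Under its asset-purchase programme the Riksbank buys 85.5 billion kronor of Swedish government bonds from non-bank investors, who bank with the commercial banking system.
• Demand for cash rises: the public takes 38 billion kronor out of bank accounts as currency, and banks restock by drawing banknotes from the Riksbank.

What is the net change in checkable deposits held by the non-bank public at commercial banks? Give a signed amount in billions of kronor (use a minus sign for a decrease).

+122.5 billion

Government spending 75 billion kronor: non-bank counterparties' bank balances rise → +75B.
Asset purchase (from non-banks) 85.5 billion kronor: non-bank counterparties' bank balances rise → +85.5B.
Currency withdrawal 38 billion kronor: non-bank counterparties' bank balances fall → −38B.
Net: 75 + 85.5 − 38 = +122.5 billion.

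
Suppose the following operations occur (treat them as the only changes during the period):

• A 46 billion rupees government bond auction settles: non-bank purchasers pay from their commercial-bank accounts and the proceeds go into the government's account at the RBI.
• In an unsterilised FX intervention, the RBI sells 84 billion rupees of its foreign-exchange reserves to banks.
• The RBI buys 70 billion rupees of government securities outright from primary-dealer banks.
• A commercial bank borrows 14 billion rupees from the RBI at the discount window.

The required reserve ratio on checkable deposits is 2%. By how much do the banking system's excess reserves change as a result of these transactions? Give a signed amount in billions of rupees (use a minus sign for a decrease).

Government account inflow 46 billion rupees: reserves −46B, deposits −46B.
FX sale 84 billion rupees: reserves −84B, deposits 0.
OMO purchase (from banks) 70 billion rupees: reserves +70B, deposits 0.
Discount-window loan 14 billion rupees: reserves +14B, deposits 0.
Totals: Δreserves = −46B, Δdeposits = −46B.
Δrequired reserves = 2% × −46B = −0.92B.
Δexcess reserves = Δreserves − Δrequired = −46B − (−0.92B) = -45.08 billion.

-45.08 billion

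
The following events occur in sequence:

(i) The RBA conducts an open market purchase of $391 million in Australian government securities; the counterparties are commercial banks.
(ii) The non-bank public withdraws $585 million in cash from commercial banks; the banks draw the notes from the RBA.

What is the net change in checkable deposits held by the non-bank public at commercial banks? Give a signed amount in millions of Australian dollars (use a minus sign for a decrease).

OMO purchase (from banks) $391 million: the counterparty is a bank, so public deposits are unchanged → 0.
Currency withdrawal $585 million: non-bank counterparties' bank balances fall → −$585M.
Net: 0 − 585 = -$585 million.

-$585 million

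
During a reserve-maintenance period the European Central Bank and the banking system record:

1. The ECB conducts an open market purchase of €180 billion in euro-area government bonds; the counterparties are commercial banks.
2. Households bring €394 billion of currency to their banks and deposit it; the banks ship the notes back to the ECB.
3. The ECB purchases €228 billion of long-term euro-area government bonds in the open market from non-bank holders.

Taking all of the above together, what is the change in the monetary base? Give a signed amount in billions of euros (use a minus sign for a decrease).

+€408 billion

OMO purchase (from banks) €180 billion: ECB balance sheet expands → +€180B.
Currency deposit €394 billion: just a shift between currency and reserves — both are base money → 0.
Asset purchase (from non-banks) €228 billion: ECB balance sheet expands → +€228B.
Net: 180 + 0 + 228 = +€408 billion.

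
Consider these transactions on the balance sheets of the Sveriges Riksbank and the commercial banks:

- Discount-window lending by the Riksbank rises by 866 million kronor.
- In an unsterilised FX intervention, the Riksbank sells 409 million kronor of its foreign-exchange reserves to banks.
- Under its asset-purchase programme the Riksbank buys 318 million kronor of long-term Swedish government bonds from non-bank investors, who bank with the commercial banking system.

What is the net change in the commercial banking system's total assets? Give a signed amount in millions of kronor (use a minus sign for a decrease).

Riksbank balance sheet:
  Assets:      Securities +318M, Loans to banks +866M, Foreign assets −409M
  Liabilities: Bank reserves +775M
Commercial banking system:
  Assets:      Reserves at CB +775M, Foreign assets +409M
  Liabilities: Checkable deposits +318M, Borrowings from CB +866M
Change in total bank assets = +1184 million.

+1184 million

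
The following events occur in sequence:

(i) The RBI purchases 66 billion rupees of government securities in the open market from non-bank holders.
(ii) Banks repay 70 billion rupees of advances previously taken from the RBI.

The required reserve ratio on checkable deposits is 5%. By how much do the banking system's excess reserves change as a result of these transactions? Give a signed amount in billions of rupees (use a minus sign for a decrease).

Asset purchase (from non-banks) 66 billion rupees: reserves +66B, deposits +66B.
Discount-window repayment 70 billion rupees: reserves −70B, deposits 0.
Totals: Δreserves = −4B, Δdeposits = +66B.
Δrequired reserves = 5% × +66B = +3.3B.
Δexcess reserves = Δreserves − Δrequired = −4B − (+3.3B) = -7.3 billion.

-7.3 billion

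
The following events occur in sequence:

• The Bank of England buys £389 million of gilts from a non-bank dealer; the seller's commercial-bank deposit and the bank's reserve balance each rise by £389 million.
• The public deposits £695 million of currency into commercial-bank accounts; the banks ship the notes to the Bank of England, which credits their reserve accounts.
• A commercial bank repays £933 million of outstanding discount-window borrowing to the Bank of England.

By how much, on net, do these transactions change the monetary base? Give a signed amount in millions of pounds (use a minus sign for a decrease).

-£544 million

Asset purchase (from non-banks) £389 million: Bank of England balance sheet expands → +£389M.
Currency deposit £695 million: just a shift between currency and reserves — both are base money → 0.
Discount-window repayment £933 million: Bank of England balance sheet contracts → −£933M.
Net: 389 + 0 − 933 = -£544 million.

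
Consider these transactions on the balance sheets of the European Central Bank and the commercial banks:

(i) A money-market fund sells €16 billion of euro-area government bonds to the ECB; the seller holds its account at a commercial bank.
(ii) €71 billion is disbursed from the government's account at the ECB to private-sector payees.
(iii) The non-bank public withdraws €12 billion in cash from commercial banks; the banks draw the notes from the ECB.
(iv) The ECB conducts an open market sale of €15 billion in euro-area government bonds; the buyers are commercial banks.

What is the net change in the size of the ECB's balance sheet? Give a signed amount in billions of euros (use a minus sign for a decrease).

+€1 billion

ECB balance sheet:
  Assets:      Securities +€1B
  Liabilities: Bank reserves +€60B, Currency in circulation +€12B, Government deposits −€71B
Change in total ECB assets = +€1 billion.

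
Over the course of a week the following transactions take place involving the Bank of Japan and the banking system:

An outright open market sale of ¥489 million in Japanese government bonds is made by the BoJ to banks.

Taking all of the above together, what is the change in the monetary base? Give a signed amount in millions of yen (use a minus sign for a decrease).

-¥489 million

OMO sale (to banks) ¥489 million: BoJ balance sheet contracts → −¥489M.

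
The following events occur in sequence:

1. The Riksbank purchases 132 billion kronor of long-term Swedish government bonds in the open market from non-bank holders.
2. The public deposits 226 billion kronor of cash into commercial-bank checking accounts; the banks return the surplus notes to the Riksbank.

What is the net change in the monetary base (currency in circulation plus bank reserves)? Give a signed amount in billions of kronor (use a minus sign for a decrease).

+132 billion

Riksbank balance sheet:
  Assets:      Securities +132B
  Liabilities: Bank reserves +358B, Currency in circulation −226B
Commercial banking system:
  Assets:      Reserves at CB +358B
  Liabilities: Checkable deposits +358B
Monetary base = currency + reserves: −226B + (+358B) = +132 billion.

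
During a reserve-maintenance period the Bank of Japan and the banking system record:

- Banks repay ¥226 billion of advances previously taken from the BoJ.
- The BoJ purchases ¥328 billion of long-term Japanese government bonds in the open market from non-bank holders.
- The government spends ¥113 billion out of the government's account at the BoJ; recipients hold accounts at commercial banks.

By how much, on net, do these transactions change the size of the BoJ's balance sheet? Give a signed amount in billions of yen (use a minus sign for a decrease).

+¥102 billion

Discount-window repayment ¥226 billion: a BoJ asset is shed → −¥226B.
Asset purchase (from non-banks) ¥328 billion: a BoJ asset is acquired → +¥328B.
Government spending ¥113 billion: only the composition of liabilities changes → 0.
Net: −226 + 328 + 0 = +¥102 billion.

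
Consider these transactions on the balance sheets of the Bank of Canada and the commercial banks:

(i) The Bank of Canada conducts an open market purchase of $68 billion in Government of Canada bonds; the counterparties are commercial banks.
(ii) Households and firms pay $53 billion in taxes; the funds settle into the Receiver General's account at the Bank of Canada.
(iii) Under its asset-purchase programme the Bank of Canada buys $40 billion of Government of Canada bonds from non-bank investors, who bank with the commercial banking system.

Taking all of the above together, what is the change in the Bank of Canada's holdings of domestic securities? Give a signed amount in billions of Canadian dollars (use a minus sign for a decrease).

+$108 billion

Bank of Canada balance sheet:
  Assets:      Securities +$108B
  Liabilities: Bank reserves +$55B, Government deposits +$53B
Commercial banking system:
  Assets:      Reserves at CB +$55B, Securities −$68B
  Liabilities: Checkable deposits −$13B
So the change in the Bank of Canada's holdings of domestic securities is +$108 billion.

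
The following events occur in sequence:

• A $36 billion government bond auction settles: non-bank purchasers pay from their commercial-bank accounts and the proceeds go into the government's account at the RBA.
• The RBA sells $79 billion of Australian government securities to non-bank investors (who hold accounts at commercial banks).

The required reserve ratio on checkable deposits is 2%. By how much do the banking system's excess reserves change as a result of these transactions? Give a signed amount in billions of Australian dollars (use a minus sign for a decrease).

Government account inflow $36 billion: reserves −$36B, deposits −$36B.
Asset sale (to non-banks) $79 billion: reserves −$79B, deposits −$79B.
Totals: Δreserves = −$115B, Δdeposits = −$115B.
Δrequired reserves = 2% × −$115B = −$2.3B.
Δexcess reserves = Δreserves − Δrequired = −$115B − (−$2.3B) = -$112.7 billion.

-$112.7 billion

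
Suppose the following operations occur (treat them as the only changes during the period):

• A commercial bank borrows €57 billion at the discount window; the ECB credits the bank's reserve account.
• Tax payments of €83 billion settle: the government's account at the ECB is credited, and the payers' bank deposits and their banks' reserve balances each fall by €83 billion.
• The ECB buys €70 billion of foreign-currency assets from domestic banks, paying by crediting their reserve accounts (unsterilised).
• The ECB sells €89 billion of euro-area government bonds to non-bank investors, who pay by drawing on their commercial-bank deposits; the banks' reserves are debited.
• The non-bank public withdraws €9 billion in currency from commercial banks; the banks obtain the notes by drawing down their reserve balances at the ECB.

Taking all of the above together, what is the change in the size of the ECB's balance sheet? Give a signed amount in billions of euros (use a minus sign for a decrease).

+€38 billion

ECB balance sheet:
  Assets:      Securities −€89B, Loans to banks +€57B, Foreign assets +€70B
  Liabilities: Bank reserves −€54B, Currency in circulation +€9B, Government deposits +€83B
Commercial banking system:
  Assets:      Reserves at CB −€54B, Foreign assets −€70B
  Liabilities: Checkable deposits −€181B, Borrowings from CB +€57B
Change in total ECB assets = +€38 billion.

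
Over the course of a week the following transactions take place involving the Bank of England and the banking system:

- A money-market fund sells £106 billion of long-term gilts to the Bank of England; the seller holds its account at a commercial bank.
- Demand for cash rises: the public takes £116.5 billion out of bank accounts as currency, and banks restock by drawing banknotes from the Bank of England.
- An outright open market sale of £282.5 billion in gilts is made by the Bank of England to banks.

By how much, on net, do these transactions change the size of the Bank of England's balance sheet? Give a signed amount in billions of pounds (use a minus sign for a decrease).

Asset purchase (from non-banks) £106 billion: a Bank of England asset is acquired → +£106B.
Currency withdrawal £116.5 billion: only the composition of liabilities changes → 0.
OMO sale (to banks) £282.5 billion: a Bank of England asset is shed → −£282.5B.
Net: 106 + 0 − 282.5 = -£176.5 billion.

-£176.5 billion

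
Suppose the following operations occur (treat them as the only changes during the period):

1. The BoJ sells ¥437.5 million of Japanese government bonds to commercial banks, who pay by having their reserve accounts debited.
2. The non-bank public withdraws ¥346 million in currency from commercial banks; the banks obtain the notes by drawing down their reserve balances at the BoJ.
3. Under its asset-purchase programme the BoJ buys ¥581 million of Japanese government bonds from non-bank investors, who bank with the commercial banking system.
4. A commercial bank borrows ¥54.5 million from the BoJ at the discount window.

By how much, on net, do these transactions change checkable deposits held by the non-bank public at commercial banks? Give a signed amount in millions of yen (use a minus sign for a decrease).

OMO sale (to banks) ¥437.5 million: the counterparty is a bank, so public deposits are unchanged → 0.
Currency withdrawal ¥346 million: non-bank counterparties' bank balances fall → −¥346M.
Asset purchase (from non-banks) ¥581 million: non-bank counterparties' bank balances rise → +¥581M.
Discount-window loan ¥54.5 million: the counterparty is a bank, so public deposits are unchanged → 0.
Net: 0 − 346 + 581 + 0 = +¥235 million.

+¥235 million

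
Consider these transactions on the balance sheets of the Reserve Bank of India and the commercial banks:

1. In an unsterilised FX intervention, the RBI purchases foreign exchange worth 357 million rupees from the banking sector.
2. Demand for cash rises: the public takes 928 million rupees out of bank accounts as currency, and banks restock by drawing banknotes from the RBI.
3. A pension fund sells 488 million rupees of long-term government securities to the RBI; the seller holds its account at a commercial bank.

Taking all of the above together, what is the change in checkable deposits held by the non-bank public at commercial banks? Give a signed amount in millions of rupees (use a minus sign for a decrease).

RBI balance sheet:
  Assets:      Securities +488M, Foreign assets +357M
  Liabilities: Bank reserves −83M, Currency in circulation +928M
Commercial banking system:
  Assets:      Reserves at CB −83M, Foreign assets −357M
  Liabilities: Checkable deposits −440M
So the change in checkable deposits held by the non-bank public at commercial banks is -440 million.

-440 million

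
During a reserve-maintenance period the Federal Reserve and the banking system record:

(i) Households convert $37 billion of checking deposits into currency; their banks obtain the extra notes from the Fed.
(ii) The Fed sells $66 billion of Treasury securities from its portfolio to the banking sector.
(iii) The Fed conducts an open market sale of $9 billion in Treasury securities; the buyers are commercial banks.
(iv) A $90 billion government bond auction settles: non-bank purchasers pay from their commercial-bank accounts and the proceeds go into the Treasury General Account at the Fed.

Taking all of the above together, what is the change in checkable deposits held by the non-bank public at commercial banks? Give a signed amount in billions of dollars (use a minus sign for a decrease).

-$127 billion

Fed balance sheet:
  Assets:      Securities −$75B
  Liabilities: Bank reserves −$202B, Currency in circulation +$37B, Government deposits +$90B
Commercial banking system:
  Assets:      Reserves at CB −$202B, Securities +$75B
  Liabilities: Checkable deposits −$127B
So the change in checkable deposits held by the non-bank public at commercial banks is -$127 billion.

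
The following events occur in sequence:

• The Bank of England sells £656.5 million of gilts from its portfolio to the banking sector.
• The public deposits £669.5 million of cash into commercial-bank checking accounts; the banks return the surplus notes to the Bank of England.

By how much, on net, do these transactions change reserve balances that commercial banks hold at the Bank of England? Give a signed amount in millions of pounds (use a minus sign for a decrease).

OMO sale (to banks) £656.5 million: the buying banks pay out of their reserve balances → −£656.5M.
Currency deposit £669.5 million: returned notes are swapped for reserve credit → +£669.5M.
Net: −656.5 + 669.5 = +£13 million.

+£13 million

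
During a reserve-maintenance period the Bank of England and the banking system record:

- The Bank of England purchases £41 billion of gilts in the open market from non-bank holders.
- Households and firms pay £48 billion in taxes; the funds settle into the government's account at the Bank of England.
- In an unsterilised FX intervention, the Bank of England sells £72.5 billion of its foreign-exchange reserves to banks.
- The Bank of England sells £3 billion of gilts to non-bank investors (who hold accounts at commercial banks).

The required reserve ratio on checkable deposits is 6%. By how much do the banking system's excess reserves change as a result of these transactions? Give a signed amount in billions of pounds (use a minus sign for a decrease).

-£81.9 billion

Asset purchase (from non-banks) £41 billion: reserves +£41B, deposits +£41B.
Government account inflow £48 billion: reserves −£48B, deposits −£48B.
FX sale £72.5 billion: reserves −£72.5B, deposits 0.
Asset sale (to non-banks) £3 billion: reserves −£3B, deposits −£3B.
Totals: Δreserves = −£82.5B, Δdeposits = −£10B.
Δrequired reserves = 6% × −£10B = −£0.6B.
Δexcess reserves = Δreserves − Δrequired = −£82.5B − (−£0.6B) = -£81.9 billion.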